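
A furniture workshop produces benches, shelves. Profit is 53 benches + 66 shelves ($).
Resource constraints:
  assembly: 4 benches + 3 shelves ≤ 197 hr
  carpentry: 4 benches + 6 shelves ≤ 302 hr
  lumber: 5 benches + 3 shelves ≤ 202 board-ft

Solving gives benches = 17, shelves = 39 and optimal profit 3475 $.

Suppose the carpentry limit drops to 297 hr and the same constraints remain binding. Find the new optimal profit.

3427.5

Binding: carpentry and lumber. Non-binding: assembly (12 unused).
Slack constraints have shadow price 0 (complementary slackness).
From A_Bᵀ y = c: 4·y_carpentry + 5·y_lumber = 53; 6·y_carpentry + 3·y_lumber = 66.
Solving: y_carpentry = 9.5, y_lumber = 3.
Δz = y_carpentry·Δb = 9.5 × (-5) = -47.5, so new z* = 3475 − 47.5 = 3427.5.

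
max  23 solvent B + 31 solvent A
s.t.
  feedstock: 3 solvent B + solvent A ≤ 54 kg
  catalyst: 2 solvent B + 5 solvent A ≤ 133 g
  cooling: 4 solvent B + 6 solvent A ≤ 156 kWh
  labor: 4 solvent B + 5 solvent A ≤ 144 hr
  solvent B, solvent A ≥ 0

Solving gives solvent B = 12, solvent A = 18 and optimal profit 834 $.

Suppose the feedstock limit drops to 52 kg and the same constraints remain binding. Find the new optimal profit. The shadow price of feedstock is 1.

Δb = -2, so new z* = 834 + (1)·(-2) = 834 − 2 = 832.

832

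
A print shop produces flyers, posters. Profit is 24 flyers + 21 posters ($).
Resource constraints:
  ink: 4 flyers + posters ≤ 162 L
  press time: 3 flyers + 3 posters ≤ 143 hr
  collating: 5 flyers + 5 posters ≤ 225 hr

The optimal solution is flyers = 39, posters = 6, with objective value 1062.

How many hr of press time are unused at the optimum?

press time used = 3·39 + 3·6 = 135; slack = 143 − 135 = 8.

8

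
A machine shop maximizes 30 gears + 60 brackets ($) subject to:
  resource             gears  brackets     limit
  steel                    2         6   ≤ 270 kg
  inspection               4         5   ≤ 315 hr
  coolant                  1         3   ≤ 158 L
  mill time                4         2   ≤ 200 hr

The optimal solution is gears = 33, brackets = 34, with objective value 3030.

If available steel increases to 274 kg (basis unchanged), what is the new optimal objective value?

3066

Binding: steel and mill time. Non-binding: inspection (13 unused), coolant (23 unused).
By complementary slackness, y = 0 for the non-binding constraints.
Dual feasibility on the basic columns requires 2·y_steel + 4·y_mill time = 30, 6·y_steel + 2·y_mill time = 60.
→ y_steel = 9 and y_mill time = 3.
Δz = y_steel·Δb = 9 × (4) = 36, so new z* = 3030 + 36 = 3066.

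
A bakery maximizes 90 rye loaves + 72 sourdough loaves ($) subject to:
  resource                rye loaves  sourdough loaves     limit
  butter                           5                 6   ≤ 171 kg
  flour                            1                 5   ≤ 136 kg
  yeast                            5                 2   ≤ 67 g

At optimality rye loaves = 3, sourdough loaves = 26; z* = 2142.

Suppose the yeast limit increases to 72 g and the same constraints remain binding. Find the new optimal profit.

2187

At the optimum: butter uses 171 of 171 (binding); flour uses 133 of 136 (slack = 3); yeast uses 67 of 67 (binding).
By complementary slackness, y = 0 for the non-binding constraint.
Dual feasibility on the basic columns requires 5·y_butter + 5·y_yeast = 90, 6·y_butter + 2·y_yeast = 72.
This yields shadow prices y_butter = 9, y_yeast = 9.
Δz = y_yeast·Δb = 9 × (5) = 45, so new z* = 2142 + 45 = 2187.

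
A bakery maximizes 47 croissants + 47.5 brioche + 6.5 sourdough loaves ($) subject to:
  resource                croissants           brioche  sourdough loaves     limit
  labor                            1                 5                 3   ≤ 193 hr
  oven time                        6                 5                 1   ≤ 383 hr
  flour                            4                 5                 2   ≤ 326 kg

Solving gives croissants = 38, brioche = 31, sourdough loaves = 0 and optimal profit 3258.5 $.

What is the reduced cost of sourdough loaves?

Check each constraint at x*: labor 193/193 (tight); oven time 383/383 (tight); flour 307/326 (slack 19).
By complementary slackness, y = 0 for the non-binding constraint.
Dual feasibility on the basic columns requires 1·y_labor + 6·y_oven time = 47, 5·y_labor + 5·y_oven time = 47.5.
This yields shadow prices y_labor = 2, y_oven time = 7.5.
Reduced cost of sourdough loaves: c₃ − yᵀa₃ = 6.5 − (2·3 + 7.5·1) = 6.5 − 13.5 = -7.

-7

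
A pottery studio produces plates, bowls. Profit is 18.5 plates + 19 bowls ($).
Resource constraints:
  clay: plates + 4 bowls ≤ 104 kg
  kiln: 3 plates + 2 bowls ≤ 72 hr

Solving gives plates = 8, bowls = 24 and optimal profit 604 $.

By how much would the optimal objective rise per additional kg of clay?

Both clay and kiln are binding at x*.
Dual feasibility on the basic columns requires 1·y_clay + 3·y_kiln = 18.5, 4·y_clay + 2·y_kiln = 19.
→ y_clay = 2 and y_kiln = 5.5.
Shadow price of clay = 2.

2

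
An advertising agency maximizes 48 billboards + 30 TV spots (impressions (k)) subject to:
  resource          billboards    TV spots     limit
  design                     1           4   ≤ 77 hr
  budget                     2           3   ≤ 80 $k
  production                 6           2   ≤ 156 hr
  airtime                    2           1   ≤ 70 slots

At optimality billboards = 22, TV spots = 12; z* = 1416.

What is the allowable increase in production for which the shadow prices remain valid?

Binding constraints: budget, production. The basis is B = [[2,3],[6,2]] with det -14.
Per unit increase in production, x* moves by d = (0.2143, -0.1429).
The basis stays optimal until airtime becomes binding; allowable increase = 49 hr.

49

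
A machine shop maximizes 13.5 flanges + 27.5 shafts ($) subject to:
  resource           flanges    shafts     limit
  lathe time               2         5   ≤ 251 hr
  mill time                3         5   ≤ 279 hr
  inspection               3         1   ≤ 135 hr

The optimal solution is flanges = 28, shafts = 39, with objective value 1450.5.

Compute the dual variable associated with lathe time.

3

Check each constraint at x*: lathe time 251/251 (tight); mill time 279/279 (tight); inspection 123/135 (slack 12).
By complementary slackness, y = 0 for the non-binding constraint.
Dual feasibility on the basic columns requires 2·y_lathe time + 3·y_mill time = 13.5, 5·y_lathe time + 5·y_mill time = 27.5.
This yields shadow prices y_lathe time = 3, y_mill time = 2.5.
Shadow price of lathe time = 3.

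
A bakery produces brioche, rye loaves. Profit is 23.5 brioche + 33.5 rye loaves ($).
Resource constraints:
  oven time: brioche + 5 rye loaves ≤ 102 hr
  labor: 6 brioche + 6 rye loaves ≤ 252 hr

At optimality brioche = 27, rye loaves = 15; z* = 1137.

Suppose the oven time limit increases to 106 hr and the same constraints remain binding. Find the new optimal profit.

At the optimum: oven time uses 102 of 102 (binding); labor uses 252 of 252 (binding).
Dual feasibility on the basic columns requires 1·y_oven time + 6·y_labor = 23.5, 5·y_oven time + 6·y_labor = 33.5.
This yields shadow prices y_oven time = 2.5, y_labor = 3.5.
Δz = y_oven time·Δb = 2.5 × (4) = 10, so new z* = 1137 + 10 = 1147.

1147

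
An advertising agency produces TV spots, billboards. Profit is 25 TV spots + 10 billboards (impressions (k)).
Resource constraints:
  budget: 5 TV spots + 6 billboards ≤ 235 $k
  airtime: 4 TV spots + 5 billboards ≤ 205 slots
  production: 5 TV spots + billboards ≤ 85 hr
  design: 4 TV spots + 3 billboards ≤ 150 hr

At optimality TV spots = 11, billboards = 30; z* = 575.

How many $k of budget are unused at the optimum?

budget used = 5·11 + 6·30 = 235; slack = 235 − 235 = 0.

0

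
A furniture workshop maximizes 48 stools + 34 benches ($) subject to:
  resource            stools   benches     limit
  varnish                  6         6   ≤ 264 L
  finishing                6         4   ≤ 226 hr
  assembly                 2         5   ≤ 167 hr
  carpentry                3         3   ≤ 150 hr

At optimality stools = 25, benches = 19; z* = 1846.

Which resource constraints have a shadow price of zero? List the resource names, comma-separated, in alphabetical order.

varnish: 264/264 (binding)
finishing: 226/226 (binding)
assembly: 145/167 (slack 22)
carpentry: 132/150 (slack 18)
By complementary slackness, a constraint with positive slack has shadow price 0 → assembly, carpentry.

assembly, carpentry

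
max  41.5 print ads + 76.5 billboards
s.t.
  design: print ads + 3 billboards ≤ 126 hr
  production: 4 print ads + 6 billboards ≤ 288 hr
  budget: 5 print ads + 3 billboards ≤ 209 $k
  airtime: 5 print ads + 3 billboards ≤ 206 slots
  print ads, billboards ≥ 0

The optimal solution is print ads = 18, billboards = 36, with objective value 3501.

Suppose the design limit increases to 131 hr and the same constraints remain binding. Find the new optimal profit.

At the optimum: design uses 126 of 126 (binding); production uses 288 of 288 (binding); budget uses 198 of 209 (slack = 11); airtime uses 198 of 206 (slack = 8).
Since budget, airtime are not tight, their duals are 0.
Dual feasibility on the basic columns requires 1·y_design + 4·y_production = 41.5, 3·y_design + 6·y_production = 76.5.
→ y_design = 9.5 and y_production = 8.
Δz = y_design·Δb = 9.5 × (5) = 47.5, so new z* = 3501 + 47.5 = 3548.5.

3548.5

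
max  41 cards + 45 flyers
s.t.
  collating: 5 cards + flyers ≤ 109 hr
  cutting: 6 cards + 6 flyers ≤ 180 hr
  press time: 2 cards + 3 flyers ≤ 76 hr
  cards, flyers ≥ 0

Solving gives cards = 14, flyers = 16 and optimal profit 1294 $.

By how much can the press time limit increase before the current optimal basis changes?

14

Binding constraints: cutting, press time. The basis is B = [[6,6],[2,3]] with det 6.
Per unit increase in press time, x* moves by d = (-1, 1).
The basis stays optimal until cards reaches 0; allowable increase = 14 hr.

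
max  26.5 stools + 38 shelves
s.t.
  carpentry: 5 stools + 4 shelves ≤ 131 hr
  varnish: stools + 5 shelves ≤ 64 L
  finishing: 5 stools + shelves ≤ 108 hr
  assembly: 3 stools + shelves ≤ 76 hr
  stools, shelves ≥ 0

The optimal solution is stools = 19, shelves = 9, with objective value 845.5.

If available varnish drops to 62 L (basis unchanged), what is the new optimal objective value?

837.5

At the optimum: carpentry uses 131 of 131 (binding); varnish uses 64 of 64 (binding); finishing uses 104 of 108 (slack = 4); assembly uses 66 of 76 (slack = 10).
By complementary slackness, y = 0 for the non-binding constraints.
The binding rows give the dual system: 5·y_carpentry + 1·y_varnish = 26.5 and 4·y_carpentry + 5·y_varnish = 38.
Solving: y_carpentry = 4.5, y_varnish = 4.
Δz = y_varnish·Δb = 4 × (-2) = -8, so new z* = 845.5 − 8 = 837.5.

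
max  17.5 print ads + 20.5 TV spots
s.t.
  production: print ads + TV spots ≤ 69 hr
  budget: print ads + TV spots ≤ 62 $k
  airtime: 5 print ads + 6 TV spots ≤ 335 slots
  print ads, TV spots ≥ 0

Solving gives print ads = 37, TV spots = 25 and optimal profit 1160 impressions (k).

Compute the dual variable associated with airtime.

Binding: budget and airtime. Non-binding: production (7 unused).
Slack constraints have shadow price 0 (complementary slackness).
From A_Bᵀ y = c: 1·y_budget + 5·y_airtime = 17.5; 1·y_budget + 6·y_airtime = 20.5.
This yields shadow prices y_budget = 2.5, y_airtime = 3.
Shadow price of airtime = 3.

3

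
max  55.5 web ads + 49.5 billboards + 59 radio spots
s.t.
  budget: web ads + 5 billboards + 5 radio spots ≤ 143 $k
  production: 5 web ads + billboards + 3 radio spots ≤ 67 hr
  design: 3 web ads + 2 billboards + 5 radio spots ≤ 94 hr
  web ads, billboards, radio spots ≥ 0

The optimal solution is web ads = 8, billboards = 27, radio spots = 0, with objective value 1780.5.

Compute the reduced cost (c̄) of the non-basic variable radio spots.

Check each constraint at x*: budget 143/143 (tight); production 67/67 (tight); design 78/94 (slack 16).
By complementary slackness, y = 0 for the non-binding constraint.
From A_Bᵀ y = c: 1·y_budget + 5·y_production = 55.5; 5·y_budget + 1·y_production = 49.5.
Solving: y_budget = 8, y_production = 9.5.
Reduced cost of radio spots: c₃ − yᵀa₃ = 59 − (8·5 + 9.5·3) = 59 − 68.5 = -9.5.

-9.5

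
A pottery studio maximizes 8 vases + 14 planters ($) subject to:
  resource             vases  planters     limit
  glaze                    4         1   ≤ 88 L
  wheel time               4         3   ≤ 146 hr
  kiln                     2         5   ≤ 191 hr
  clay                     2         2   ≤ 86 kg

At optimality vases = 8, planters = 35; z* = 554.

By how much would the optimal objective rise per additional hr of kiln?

2

At the optimum: glaze uses 67 of 88 (slack = 21); wheel time uses 137 of 146 (slack = 9); kiln uses 191 of 191 (binding); clay uses 86 of 86 (binding).
Since glaze, wheel time are not tight, their duals are 0.
Dual feasibility on the basic columns requires 2·y_kiln + 2·y_clay = 8, 5·y_kiln + 2·y_clay = 14.
→ y_kiln = 2 and y_clay = 2.
Shadow price of kiln = 2.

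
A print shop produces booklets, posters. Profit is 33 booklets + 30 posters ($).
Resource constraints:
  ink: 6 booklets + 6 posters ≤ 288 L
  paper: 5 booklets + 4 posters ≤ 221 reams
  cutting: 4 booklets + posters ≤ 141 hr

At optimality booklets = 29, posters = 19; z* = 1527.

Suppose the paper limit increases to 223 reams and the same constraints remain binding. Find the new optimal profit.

1533

Binding: ink and paper. Non-binding: cutting (6 unused).
By complementary slackness, y = 0 for the non-binding constraint.
Dual feasibility on the basic columns requires 6·y_ink + 5·y_paper = 33, 6·y_ink + 4·y_paper = 30.
This yields shadow prices y_ink = 3, y_paper = 3.
Δz = y_paper·Δb = 3 × (2) = 6, so new z* = 1527 + 6 = 1533.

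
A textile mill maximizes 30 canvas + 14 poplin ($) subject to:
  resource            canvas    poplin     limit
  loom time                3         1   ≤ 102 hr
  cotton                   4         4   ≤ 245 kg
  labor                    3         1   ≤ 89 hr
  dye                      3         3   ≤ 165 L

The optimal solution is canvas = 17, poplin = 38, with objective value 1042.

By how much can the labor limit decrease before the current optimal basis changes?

34

Binding constraints: labor, dye. The basis is B = [[3,1],[3,3]] with det 6.
Per unit decrease in labor, x* moves by d = (-0.5, 0.5).
The basis stays optimal until canvas reaches 0; allowable decrease = 34 hr.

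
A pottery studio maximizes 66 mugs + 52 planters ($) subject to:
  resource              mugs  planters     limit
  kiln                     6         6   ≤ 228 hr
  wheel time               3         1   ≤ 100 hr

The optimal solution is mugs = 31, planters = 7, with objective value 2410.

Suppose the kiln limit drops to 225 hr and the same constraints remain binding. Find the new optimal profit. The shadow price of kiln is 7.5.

Δb = -3, so new z* = 2410 + (7.5)·(-3) = 2410 − 22.5 = 2387.5.

2387.5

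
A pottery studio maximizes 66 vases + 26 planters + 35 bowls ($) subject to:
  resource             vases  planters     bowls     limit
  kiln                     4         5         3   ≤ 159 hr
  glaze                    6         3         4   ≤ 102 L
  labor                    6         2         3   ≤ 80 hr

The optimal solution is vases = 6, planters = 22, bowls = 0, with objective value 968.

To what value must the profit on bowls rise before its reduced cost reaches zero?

37

Binding: glaze and labor. Non-binding: kiln (25 unused).
By complementary slackness, y = 0 for the non-binding constraint.
From A_Bᵀ y = c: 6·y_glaze + 6·y_labor = 66; 3·y_glaze + 2·y_labor = 26.
→ y_glaze = 4 and y_labor = 7.
bowls enters the basis when its profit ≥ yᵀa₃ = 4·4 + 7·3 = 37.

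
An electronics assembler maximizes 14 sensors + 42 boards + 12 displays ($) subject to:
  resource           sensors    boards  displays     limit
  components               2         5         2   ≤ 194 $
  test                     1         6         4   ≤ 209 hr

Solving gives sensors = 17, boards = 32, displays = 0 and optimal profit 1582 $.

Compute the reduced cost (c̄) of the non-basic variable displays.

At the optimum: components uses 194 of 194 (binding); test uses 209 of 209 (binding).
The binding rows give the dual system: 2·y_components + 1·y_test = 14 and 5·y_components + 6·y_test = 42.
→ y_components = 6 and y_test = 2.
Reduced cost of displays: c₃ − yᵀa₃ = 12 − (6·2 + 2·4) = 12 − 20 = -8.

-8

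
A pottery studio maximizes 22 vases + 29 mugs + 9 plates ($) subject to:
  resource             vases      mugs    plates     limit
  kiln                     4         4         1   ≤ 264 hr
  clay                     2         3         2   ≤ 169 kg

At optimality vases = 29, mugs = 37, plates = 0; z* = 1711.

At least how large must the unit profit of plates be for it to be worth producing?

16

At the optimum: kiln uses 264 of 264 (binding); clay uses 169 of 169 (binding).
Dual feasibility on the basic columns requires 4·y_kiln + 2·y_clay = 22, 4·y_kiln + 3·y_clay = 29.
Solving: y_kiln = 2, y_clay = 7.
plates enters the basis when its profit ≥ yᵀa₃ = 2·1 + 7·2 = 16.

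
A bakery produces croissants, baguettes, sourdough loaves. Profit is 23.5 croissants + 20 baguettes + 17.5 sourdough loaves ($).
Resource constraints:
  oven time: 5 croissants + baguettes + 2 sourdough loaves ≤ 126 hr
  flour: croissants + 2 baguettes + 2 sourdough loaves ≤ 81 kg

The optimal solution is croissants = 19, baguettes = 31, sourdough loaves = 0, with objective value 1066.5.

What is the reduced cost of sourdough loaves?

Both oven time and flour are binding at x*.
Dual feasibility on the basic columns requires 5·y_oven time + 1·y_flour = 23.5, 1·y_oven time + 2·y_flour = 20.
→ y_oven time = 3 and y_flour = 8.5.
Reduced cost of sourdough loaves: c₃ − yᵀa₃ = 17.5 − (3·2 + 8.5·2) = 17.5 − 23 = -5.5.

-5.5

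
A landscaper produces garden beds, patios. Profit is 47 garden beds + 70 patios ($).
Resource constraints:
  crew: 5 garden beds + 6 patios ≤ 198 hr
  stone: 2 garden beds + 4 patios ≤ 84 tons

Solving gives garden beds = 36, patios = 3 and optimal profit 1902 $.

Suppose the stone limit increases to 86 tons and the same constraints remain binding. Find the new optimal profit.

Check each constraint at x*: crew 198/198 (tight); stone 84/84 (tight).
The binding rows give the dual system: 5·y_crew + 2·y_stone = 47 and 6·y_crew + 4·y_stone = 70.
→ y_crew = 6 and y_stone = 8.5.
Δz = y_stone·Δb = 8.5 × (2) = 17, so new z* = 1902 + 17 = 1919.

1919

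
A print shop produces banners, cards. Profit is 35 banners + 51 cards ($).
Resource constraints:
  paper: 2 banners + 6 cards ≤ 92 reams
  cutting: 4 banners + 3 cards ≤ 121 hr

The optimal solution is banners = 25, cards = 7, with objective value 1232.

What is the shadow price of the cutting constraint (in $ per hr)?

6

Both paper and cutting are binding at x*.
Dual feasibility on the basic columns requires 2·y_paper + 4·y_cutting = 35, 6·y_paper + 3·y_cutting = 51.
→ y_paper = 5.5 and y_cutting = 6.
Shadow price of cutting = 6.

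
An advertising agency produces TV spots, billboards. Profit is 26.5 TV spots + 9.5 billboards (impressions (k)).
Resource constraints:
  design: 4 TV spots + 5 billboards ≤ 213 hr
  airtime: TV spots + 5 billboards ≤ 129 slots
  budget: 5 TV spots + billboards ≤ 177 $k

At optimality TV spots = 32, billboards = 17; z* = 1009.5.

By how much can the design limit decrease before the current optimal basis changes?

Binding constraints: design, budget. The basis is B = [[4,5],[5,1]] with det -21.
Per unit decrease in design, x* moves by d = (0.0476, -0.2381).
The basis stays optimal until billboards reaches 0; allowable decrease = 71.4 hr.

71.4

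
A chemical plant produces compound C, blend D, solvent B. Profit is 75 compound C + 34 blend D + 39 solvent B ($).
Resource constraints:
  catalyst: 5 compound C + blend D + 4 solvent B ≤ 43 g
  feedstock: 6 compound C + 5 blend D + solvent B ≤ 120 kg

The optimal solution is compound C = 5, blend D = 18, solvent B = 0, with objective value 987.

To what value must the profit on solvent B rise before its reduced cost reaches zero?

Both catalyst and feedstock are binding at x*.
From A_Bᵀ y = c: 5·y_catalyst + 6·y_feedstock = 75; 1·y_catalyst + 5·y_feedstock = 34.
→ y_catalyst = 9 and y_feedstock = 5.
solvent B enters the basis when its profit ≥ yᵀa₃ = 9·4 + 5·1 = 41.

41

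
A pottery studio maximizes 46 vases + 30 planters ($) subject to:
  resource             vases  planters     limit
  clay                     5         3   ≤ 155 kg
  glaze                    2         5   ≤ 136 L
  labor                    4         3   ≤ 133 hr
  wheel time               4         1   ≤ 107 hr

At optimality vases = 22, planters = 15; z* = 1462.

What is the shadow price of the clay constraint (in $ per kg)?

6

At the optimum: clay uses 155 of 155 (binding); glaze uses 119 of 136 (slack = 17); labor uses 133 of 133 (binding); wheel time uses 103 of 107 (slack = 4).
Since glaze, wheel time are not tight, their duals are 0.
Dual feasibility on the basic columns requires 5·y_clay + 4·y_labor = 46, 3·y_clay + 3·y_labor = 30.
Solving: y_clay = 6, y_labor = 4.
Shadow price of clay = 6.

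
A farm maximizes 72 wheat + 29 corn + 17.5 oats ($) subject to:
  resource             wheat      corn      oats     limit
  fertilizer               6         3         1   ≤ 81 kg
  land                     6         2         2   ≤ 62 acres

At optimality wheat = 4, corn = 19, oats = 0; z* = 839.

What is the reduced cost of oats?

-1.5

Check each constraint at x*: fertilizer 81/81 (tight); land 62/62 (tight).
The binding rows give the dual system: 6·y_fertilizer + 6·y_land = 72 and 3·y_fertilizer + 2·y_land = 29.
This yields shadow prices y_fertilizer = 5, y_land = 7.
Reduced cost of oats: c₃ − yᵀa₃ = 17.5 − (5·1 + 7·2) = 17.5 − 19 = -1.5.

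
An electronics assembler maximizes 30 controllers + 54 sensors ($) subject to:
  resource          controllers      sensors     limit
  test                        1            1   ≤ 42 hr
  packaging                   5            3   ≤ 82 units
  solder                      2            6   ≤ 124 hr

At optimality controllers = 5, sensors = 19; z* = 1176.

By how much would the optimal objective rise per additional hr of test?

0

At the optimum: test uses 24 of 42 (slack = 18); packaging uses 82 of 82 (binding); solder uses 124 of 124 (binding).
Slack constraints have shadow price 0 (complementary slackness).
Dual feasibility on the basic columns requires 5·y_packaging + 2·y_solder = 30, 3·y_packaging + 6·y_solder = 54.
→ y_packaging = 3 and y_solder = 7.5.
Shadow price of test = 0.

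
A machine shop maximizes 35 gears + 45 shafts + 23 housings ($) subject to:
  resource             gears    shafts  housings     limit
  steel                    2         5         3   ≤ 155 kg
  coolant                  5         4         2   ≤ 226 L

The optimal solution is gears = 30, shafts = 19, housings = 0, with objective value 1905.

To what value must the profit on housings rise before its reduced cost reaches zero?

25

At the optimum: steel uses 155 of 155 (binding); coolant uses 226 of 226 (binding).
Dual feasibility on the basic columns requires 2·y_steel + 5·y_coolant = 35, 5·y_steel + 4·y_coolant = 45.
This yields shadow prices y_steel = 5, y_coolant = 5.
housings enters the basis when its profit ≥ yᵀa₃ = 5·3 + 5·2 = 25.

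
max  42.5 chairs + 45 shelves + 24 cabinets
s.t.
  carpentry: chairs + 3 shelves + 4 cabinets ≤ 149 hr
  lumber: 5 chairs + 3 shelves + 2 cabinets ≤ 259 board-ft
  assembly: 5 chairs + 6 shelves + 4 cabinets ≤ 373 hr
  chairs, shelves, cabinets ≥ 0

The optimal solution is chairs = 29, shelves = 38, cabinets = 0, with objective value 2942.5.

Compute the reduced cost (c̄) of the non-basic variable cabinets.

Check each constraint at x*: carpentry 143/149 (slack 6); lumber 259/259 (tight); assembly 373/373 (tight).
Slack constraints have shadow price 0 (complementary slackness).
The binding rows give the dual system: 5·y_lumber + 5·y_assembly = 42.5 and 3·y_lumber + 6·y_assembly = 45.
This yields shadow prices y_lumber = 2, y_assembly = 6.5.
Reduced cost of cabinets: c₃ − yᵀa₃ = 24 − (2·2 + 6.5·4) = 24 − 30 = -6.

-6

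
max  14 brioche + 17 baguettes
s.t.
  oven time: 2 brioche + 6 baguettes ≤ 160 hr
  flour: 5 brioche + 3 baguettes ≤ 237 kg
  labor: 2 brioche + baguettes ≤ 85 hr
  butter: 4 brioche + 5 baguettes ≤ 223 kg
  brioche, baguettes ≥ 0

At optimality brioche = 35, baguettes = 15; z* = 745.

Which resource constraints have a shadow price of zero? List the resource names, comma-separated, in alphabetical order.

oven time: 160/160 (binding)
flour: 220/237 (slack 17)
labor: 85/85 (binding)
butter: 215/223 (slack 8)
By complementary slackness, a constraint with positive slack has shadow price 0 → butter, flour.

butter, flour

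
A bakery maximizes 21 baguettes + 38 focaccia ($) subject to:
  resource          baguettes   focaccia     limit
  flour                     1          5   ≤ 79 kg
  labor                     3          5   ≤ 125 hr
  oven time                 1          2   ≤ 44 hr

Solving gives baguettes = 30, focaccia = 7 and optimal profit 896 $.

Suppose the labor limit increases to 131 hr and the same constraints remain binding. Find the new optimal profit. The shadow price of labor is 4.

Δb = 6, so new z* = 896 + (4)·(6) = 896 + 24 = 920.

920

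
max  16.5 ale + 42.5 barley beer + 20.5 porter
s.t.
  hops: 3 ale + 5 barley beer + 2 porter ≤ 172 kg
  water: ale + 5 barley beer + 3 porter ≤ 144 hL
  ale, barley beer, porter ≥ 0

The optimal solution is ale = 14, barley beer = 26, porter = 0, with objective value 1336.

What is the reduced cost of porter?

Both hops and water are binding at x*.
Dual feasibility on the basic columns requires 3·y_hops + 1·y_water = 16.5, 5·y_hops + 5·y_water = 42.5.
Solving: y_hops = 4, y_water = 4.5.
Reduced cost of porter: c₃ − yᵀa₃ = 20.5 − (4·2 + 4.5·3) = 20.5 − 21.5 = -1.

-1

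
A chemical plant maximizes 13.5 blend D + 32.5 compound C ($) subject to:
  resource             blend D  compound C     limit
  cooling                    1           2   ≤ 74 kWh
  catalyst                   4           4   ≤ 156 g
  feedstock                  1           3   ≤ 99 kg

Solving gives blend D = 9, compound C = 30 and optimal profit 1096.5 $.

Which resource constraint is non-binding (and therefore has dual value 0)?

cooling: 69/74 (slack 5)
catalyst: 156/156 (binding)
feedstock: 99/99 (binding)
By complementary slackness, a constraint with positive slack has shadow price 0 → cooling.

cooling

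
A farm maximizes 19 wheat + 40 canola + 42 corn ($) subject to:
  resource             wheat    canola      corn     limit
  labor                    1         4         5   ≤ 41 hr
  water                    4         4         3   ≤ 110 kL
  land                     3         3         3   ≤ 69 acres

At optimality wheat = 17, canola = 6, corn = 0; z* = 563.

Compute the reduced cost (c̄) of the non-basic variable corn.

Check each constraint at x*: labor 41/41 (tight); water 92/110 (slack 18); land 69/69 (tight).
Slack constraints have shadow price 0 (complementary slackness).
Dual feasibility on the basic columns requires 1·y_labor + 3·y_land = 19, 4·y_labor + 3·y_land = 40.
→ y_labor = 7 and y_land = 4.
Reduced cost of corn: c₃ − yᵀa₃ = 42 − (7·5 + 4·3) = 42 − 47 = -5.

-5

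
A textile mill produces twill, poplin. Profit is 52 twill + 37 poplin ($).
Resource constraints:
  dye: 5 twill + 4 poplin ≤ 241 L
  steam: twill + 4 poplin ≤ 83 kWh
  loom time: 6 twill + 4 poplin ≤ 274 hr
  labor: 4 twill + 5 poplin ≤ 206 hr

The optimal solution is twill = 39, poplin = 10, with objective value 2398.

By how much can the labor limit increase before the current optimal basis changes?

2.8

Binding constraints: loom time, labor. The basis is B = [[6,4],[4,5]] with det 14.
Per unit increase in labor, x* moves by d = (-0.2857, 0.4286).
The basis stays optimal until steam becomes binding; allowable increase = 2.8 hr.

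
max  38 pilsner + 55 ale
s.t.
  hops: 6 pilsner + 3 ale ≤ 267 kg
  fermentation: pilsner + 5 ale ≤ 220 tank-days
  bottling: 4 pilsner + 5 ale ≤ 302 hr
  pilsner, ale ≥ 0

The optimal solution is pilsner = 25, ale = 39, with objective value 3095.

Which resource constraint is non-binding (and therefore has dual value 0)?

hops: 267/267 (binding)
fermentation: 220/220 (binding)
bottling: 295/302 (slack 7)
By complementary slackness, a constraint with positive slack has shadow price 0 → bottling.

bottling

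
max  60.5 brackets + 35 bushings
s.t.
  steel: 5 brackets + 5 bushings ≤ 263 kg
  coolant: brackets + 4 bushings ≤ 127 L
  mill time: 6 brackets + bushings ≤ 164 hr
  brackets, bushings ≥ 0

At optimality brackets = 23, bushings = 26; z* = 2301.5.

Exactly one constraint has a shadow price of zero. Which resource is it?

steel

steel: 245/263 (slack 18)
coolant: 127/127 (binding)
mill time: 164/164 (binding)
By complementary slackness, a constraint with positive slack has shadow price 0 → steel.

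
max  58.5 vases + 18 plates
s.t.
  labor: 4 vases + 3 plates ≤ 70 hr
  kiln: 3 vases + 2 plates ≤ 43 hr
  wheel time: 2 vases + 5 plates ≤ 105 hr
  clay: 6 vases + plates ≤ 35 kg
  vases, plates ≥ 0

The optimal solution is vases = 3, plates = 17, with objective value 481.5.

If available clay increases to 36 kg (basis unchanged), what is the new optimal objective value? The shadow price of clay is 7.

488.5

Δb = 1, so new z* = 481.5 + (7)·(1) = 481.5 + 7 = 488.5.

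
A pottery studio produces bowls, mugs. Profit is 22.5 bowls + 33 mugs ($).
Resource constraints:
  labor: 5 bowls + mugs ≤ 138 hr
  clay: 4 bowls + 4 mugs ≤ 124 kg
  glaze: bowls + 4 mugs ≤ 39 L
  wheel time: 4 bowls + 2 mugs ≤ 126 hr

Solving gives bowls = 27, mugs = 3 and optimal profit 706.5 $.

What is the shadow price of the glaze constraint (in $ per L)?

7.5

At the optimum: labor uses 138 of 138 (binding); clay uses 120 of 124 (slack = 4); glaze uses 39 of 39 (binding); wheel time uses 114 of 126 (slack = 12).
Since clay, wheel time are not tight, their duals are 0.
From A_Bᵀ y = c: 5·y_labor + 1·y_glaze = 22.5; 1·y_labor + 4·y_glaze = 33.
→ y_labor = 3 and y_glaze = 7.5.
Shadow price of glaze = 7.5.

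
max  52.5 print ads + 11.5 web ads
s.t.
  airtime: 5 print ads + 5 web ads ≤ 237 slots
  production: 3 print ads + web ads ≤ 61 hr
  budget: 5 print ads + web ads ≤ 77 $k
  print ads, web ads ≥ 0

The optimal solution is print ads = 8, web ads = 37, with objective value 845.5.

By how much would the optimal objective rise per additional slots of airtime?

0

Binding: production and budget. Non-binding: airtime (12 unused).
By complementary slackness, y = 0 for the non-binding constraint.
The binding rows give the dual system: 3·y_production + 5·y_budget = 52.5 and 1·y_production + 1·y_budget = 11.5.
→ y_production = 2.5 and y_budget = 9.
Shadow price of airtime = 0.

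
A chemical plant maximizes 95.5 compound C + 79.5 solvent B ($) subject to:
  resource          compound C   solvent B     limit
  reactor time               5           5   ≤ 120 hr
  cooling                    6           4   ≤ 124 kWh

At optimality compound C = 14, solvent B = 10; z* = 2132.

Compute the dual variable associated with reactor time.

Both reactor time and cooling are binding at x*.
From A_Bᵀ y = c: 5·y_reactor time + 6·y_cooling = 95.5; 5·y_reactor time + 4·y_cooling = 79.5.
Solving: y_reactor time = 9.5, y_cooling = 8.
Shadow price of reactor time = 9.5.

9.5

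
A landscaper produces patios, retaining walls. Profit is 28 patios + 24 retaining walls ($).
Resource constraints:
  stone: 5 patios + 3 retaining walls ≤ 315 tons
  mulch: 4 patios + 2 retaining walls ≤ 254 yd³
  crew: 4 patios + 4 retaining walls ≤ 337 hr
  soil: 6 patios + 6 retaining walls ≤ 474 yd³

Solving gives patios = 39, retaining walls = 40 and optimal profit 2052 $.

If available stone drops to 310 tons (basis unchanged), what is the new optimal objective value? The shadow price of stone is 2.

2042

Δb = -5, so new z* = 2052 + (2)·(-5) = 2052 − 10 = 2042.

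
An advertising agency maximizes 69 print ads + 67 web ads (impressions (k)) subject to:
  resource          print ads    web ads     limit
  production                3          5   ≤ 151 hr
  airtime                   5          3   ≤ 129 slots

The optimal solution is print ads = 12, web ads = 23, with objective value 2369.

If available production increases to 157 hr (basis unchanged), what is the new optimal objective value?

2417

Check each constraint at x*: production 151/151 (tight); airtime 129/129 (tight).
Dual feasibility on the basic columns requires 3·y_production + 5·y_airtime = 69, 5·y_production + 3·y_airtime = 67.
This yields shadow prices y_production = 8, y_airtime = 9.
Δz = y_production·Δb = 8 × (6) = 48, so new z* = 2369 + 48 = 2417.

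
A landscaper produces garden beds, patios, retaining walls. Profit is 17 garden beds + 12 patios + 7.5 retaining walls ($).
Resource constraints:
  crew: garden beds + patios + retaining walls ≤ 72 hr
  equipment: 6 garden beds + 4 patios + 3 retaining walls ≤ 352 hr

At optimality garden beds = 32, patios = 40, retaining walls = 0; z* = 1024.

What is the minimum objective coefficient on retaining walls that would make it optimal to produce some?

At the optimum: crew uses 72 of 72 (binding); equipment uses 352 of 352 (binding).
Dual feasibility on the basic columns requires 1·y_crew + 6·y_equipment = 17, 1·y_crew + 4·y_equipment = 12.
Solving: y_crew = 2, y_equipment = 2.5.
retaining walls enters the basis when its profit ≥ yᵀa₃ = 2·1 + 2.5·3 = 9.5.

9.5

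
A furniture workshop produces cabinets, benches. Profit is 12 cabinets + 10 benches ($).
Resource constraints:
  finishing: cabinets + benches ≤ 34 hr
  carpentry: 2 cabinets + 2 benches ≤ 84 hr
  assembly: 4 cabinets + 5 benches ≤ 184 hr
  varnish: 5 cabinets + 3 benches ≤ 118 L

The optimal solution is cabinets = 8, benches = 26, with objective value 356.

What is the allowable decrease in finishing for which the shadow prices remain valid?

Binding constraints: finishing, varnish. The basis is B = [[1,1],[5,3]] with det -2.
Per unit decrease in finishing, x* moves by d = (1.5, -2.5).
The basis stays optimal until benches reaches 0; allowable decrease = 10.4 hr.

10.4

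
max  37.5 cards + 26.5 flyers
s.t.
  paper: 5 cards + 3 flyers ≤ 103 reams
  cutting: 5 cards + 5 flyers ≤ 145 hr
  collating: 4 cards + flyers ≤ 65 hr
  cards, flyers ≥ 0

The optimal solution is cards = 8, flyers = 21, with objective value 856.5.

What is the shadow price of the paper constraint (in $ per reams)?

5.5

Check each constraint at x*: paper 103/103 (tight); cutting 145/145 (tight); collating 53/65 (slack 12).
Slack constraints have shadow price 0 (complementary slackness).
The binding rows give the dual system: 5·y_paper + 5·y_cutting = 37.5 and 3·y_paper + 5·y_cutting = 26.5.
This yields shadow prices y_paper = 5.5, y_cutting = 2.
Shadow price of paper = 5.5.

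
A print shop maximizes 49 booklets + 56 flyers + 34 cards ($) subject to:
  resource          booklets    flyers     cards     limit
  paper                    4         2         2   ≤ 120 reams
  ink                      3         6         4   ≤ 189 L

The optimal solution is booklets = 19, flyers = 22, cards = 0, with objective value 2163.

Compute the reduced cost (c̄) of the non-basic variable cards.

At the optimum: paper uses 120 of 120 (binding); ink uses 189 of 189 (binding).
From A_Bᵀ y = c: 4·y_paper + 3·y_ink = 49; 2·y_paper + 6·y_ink = 56.
Solving: y_paper = 7, y_ink = 7.
Reduced cost of cards: c₃ − yᵀa₃ = 34 − (7·2 + 7·4) = 34 − 42 = -8.

-8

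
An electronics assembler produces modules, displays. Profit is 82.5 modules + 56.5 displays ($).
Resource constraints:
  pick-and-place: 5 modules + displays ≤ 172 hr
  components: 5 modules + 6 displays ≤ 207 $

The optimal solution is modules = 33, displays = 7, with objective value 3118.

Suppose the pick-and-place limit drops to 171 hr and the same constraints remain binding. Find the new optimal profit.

3109.5

Both pick-and-place and components are binding at x*.
Dual feasibility on the basic columns requires 5·y_pick-and-place + 5·y_components = 82.5, 1·y_pick-and-place + 6·y_components = 56.5.
This yields shadow prices y_pick-and-place = 8.5, y_components = 8.
Δz = y_pick-and-place·Δb = 8.5 × (-1) = -8.5, so new z* = 3118 − 8.5 = 3109.5.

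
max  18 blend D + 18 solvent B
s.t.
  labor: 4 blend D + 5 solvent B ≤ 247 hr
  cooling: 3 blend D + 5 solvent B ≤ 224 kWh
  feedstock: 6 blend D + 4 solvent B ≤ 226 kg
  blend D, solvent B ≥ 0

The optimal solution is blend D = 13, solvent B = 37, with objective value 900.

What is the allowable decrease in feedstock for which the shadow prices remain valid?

46.8

Binding constraints: cooling, feedstock. The basis is B = [[3,5],[6,4]] with det -18.
Per unit decrease in feedstock, x* moves by d = (-0.2778, 0.1667).
The basis stays optimal until blend D reaches 0; allowable decrease = 46.8 kg.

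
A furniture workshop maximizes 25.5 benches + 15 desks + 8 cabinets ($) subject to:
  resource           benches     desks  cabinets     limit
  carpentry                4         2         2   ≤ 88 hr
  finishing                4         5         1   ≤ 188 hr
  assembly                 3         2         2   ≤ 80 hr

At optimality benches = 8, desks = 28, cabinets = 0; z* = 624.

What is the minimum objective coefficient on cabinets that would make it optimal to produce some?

Binding: carpentry and assembly. Non-binding: finishing (16 unused).
By complementary slackness, y = 0 for the non-binding constraint.
From A_Bᵀ y = c: 4·y_carpentry + 3·y_assembly = 25.5; 2·y_carpentry + 2·y_assembly = 15.
Solving: y_carpentry = 3, y_assembly = 4.5.
cabinets enters the basis when its profit ≥ yᵀa₃ = 3·2 + 4.5·2 = 15.

15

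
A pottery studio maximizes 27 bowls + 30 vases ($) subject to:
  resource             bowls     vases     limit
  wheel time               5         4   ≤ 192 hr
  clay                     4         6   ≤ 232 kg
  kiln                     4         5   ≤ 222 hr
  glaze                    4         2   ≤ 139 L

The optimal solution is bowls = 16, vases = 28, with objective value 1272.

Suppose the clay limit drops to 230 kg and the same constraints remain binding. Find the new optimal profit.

1266

At the optimum: wheel time uses 192 of 192 (binding); clay uses 232 of 232 (binding); kiln uses 204 of 222 (slack = 18); glaze uses 120 of 139 (slack = 19).
Slack constraints have shadow price 0 (complementary slackness).
The binding rows give the dual system: 5·y_wheel time + 4·y_clay = 27 and 4·y_wheel time + 6·y_clay = 30.
This yields shadow prices y_wheel time = 3, y_clay = 3.
Δz = y_clay·Δb = 3 × (-2) = -6, so new z* = 1272 − 6 = 1266.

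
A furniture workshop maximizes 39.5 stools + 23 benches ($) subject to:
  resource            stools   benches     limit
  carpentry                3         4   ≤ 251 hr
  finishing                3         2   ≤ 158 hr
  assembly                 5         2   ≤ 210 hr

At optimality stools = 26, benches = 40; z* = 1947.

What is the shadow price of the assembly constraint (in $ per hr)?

At the optimum: carpentry uses 238 of 251 (slack = 13); finishing uses 158 of 158 (binding); assembly uses 210 of 210 (binding).
By complementary slackness, y = 0 for the non-binding constraint.
From A_Bᵀ y = c: 3·y_finishing + 5·y_assembly = 39.5; 2·y_finishing + 2·y_assembly = 23.
Solving: y_finishing = 9, y_assembly = 2.5.
Shadow price of assembly = 2.5.

2.5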